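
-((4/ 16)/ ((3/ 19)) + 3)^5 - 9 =-505523863/ 248832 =-2031.59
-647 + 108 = -539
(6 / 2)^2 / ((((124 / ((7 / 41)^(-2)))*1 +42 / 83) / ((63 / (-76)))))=-11301363 / 6241880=-1.81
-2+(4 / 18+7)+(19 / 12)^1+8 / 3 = 341 / 36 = 9.47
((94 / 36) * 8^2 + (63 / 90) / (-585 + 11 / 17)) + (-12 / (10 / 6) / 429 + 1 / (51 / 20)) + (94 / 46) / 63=58618980536251 / 349927037460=167.52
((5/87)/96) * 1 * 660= 0.40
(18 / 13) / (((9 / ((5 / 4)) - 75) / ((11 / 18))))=-0.01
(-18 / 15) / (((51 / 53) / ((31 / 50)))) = -1643 / 2125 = -0.77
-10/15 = -2/3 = -0.67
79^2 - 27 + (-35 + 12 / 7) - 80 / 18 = 6176.27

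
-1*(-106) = 106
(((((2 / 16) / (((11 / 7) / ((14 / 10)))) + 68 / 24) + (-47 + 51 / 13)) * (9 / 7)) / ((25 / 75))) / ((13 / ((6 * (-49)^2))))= -6377763609 / 37180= -171537.48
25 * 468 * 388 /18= 252200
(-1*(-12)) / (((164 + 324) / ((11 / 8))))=33 / 976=0.03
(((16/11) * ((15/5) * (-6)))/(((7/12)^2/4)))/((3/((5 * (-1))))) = 276480/539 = 512.95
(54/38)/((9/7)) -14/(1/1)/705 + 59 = 804844/13395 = 60.09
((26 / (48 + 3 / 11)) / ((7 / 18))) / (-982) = -286 / 202783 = -0.00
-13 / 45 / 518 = -13 / 23310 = -0.00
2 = 2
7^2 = 49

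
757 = 757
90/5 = 18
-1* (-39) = 39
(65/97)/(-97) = -0.01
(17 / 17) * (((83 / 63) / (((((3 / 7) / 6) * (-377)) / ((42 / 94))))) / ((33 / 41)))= -47642 / 1754181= -0.03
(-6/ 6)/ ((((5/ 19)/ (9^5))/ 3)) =-3365793/ 5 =-673158.60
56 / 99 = 0.57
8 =8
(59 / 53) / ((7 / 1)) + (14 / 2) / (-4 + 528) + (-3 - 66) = -13380363 / 194404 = -68.83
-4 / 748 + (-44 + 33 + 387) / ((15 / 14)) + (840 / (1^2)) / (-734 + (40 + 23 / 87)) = 11841127183 / 33859155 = 349.72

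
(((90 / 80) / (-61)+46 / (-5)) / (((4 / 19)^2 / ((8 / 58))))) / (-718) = 8119973 / 203222720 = 0.04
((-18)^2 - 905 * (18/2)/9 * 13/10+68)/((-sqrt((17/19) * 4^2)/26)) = 20397 * sqrt(323)/68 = 5390.87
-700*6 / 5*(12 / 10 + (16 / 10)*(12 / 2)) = -9072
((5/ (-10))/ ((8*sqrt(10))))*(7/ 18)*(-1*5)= 7*sqrt(10)/ 576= 0.04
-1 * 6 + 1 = -5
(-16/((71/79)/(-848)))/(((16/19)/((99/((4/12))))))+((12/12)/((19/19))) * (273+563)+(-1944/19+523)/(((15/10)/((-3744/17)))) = 120708265988/22933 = 5263518.34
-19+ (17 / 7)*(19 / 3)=-76 / 21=-3.62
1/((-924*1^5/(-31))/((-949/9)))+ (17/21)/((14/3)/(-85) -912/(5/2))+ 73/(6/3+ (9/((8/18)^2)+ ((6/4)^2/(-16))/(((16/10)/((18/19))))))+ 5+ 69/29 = 1266440699902765/235530657600084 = 5.38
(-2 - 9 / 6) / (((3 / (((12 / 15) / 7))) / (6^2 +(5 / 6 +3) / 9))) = -1967 / 405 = -4.86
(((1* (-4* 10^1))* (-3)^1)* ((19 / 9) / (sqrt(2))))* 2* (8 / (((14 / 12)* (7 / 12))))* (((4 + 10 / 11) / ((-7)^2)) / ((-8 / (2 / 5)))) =-393984* sqrt(2) / 26411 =-21.10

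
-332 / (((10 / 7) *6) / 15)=-581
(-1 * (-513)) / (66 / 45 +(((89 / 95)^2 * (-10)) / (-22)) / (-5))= 152784225 / 413047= 369.90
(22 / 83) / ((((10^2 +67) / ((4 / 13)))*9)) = 0.00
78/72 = 13/12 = 1.08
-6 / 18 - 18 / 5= -59 / 15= -3.93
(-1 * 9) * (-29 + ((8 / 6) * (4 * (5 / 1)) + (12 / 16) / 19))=1569 / 76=20.64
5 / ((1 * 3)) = 5 / 3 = 1.67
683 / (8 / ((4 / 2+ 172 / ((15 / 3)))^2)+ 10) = 5655923 / 82860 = 68.26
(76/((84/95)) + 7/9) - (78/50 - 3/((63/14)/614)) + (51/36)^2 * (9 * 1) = 12916663/25200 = 512.57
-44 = -44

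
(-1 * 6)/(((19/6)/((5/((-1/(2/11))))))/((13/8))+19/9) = 3510/19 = 184.74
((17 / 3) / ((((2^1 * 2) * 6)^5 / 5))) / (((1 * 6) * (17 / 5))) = 25 / 143327232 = 0.00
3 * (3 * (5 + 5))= 90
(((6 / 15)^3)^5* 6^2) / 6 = 196608 / 30517578125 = 0.00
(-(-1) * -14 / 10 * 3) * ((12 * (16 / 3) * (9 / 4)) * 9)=-27216 / 5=-5443.20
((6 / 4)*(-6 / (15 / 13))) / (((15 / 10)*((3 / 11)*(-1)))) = 286 / 15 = 19.07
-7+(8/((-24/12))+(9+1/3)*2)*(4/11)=-5/3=-1.67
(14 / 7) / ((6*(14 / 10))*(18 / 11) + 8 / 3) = 165 / 1354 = 0.12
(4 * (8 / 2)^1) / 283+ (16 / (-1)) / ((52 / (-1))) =1340 / 3679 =0.36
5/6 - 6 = -31/6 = -5.17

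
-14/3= -4.67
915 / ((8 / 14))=6405 / 4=1601.25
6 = 6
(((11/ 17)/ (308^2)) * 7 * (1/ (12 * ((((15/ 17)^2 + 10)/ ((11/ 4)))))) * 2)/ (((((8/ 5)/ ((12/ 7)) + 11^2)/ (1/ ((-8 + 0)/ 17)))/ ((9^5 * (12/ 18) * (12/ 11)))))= -17065161/ 11230586752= -0.00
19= 19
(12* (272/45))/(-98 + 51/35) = -7616/10137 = -0.75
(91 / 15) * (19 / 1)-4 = 1669 / 15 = 111.27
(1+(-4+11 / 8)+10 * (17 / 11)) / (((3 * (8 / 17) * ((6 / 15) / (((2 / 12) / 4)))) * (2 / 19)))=1965455 / 202752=9.69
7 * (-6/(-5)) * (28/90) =196/75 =2.61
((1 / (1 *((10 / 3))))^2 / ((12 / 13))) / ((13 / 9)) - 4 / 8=-173 / 400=-0.43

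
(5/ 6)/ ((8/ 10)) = 25/ 24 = 1.04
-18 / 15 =-6 / 5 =-1.20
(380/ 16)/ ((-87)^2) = 95/ 30276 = 0.00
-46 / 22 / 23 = -1 / 11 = -0.09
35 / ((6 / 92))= 1610 / 3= 536.67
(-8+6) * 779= -1558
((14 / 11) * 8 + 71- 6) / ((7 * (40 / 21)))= 2481 / 440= 5.64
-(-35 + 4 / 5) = 171 / 5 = 34.20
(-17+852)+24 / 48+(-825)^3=-1123029579 / 2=-561514789.50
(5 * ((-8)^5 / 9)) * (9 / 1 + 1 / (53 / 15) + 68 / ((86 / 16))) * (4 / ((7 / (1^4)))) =-228171.20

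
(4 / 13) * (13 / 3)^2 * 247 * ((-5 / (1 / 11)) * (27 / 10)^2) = -2861001 / 5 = -572200.20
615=615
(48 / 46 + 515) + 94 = 14031 / 23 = 610.04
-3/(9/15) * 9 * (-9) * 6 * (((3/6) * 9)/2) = 10935/2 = 5467.50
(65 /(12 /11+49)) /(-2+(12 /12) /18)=-2574 /3857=-0.67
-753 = -753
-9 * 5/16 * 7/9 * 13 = -28.44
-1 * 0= 0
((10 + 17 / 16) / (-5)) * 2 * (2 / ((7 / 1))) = -177 / 140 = -1.26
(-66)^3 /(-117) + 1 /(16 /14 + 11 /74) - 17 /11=2456.46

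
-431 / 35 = -12.31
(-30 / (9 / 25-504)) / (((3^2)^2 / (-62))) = -15500 / 339957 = -0.05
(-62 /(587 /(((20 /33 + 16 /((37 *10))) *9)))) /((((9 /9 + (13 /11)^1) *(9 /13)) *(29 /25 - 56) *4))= 1996865 /1071962964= 0.00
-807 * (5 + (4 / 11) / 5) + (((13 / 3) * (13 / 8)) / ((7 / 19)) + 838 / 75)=-62576429 / 15400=-4063.40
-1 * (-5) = 5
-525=-525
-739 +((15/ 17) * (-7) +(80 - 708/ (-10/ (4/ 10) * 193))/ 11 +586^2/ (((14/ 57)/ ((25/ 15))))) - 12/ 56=29425250832779/ 12631850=2329449.04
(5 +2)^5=16807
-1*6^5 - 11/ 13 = -101099/ 13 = -7776.85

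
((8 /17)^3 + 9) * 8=357832 /4913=72.83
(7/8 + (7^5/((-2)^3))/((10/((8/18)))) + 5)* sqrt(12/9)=-31499* sqrt(3)/540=-101.03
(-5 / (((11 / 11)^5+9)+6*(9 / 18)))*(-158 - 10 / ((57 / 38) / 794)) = 6290 / 3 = 2096.67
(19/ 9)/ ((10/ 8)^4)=4864/ 5625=0.86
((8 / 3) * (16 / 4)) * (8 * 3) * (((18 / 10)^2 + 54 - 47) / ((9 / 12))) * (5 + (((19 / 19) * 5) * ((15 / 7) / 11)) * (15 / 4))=34930688 / 1155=30243.02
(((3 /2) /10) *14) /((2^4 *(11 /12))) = 63 /440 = 0.14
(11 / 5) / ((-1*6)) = -11 / 30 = -0.37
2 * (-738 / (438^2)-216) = -2302169 / 5329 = -432.01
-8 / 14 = -0.57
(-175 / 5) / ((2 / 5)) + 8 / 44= -1921 / 22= -87.32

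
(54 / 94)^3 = 19683 / 103823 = 0.19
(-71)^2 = 5041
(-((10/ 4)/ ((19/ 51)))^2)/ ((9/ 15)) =-75.05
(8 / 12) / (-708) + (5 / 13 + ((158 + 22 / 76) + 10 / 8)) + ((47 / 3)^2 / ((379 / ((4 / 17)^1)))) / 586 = 158386897569695 / 990392213772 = 159.92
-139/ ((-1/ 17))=2363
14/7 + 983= 985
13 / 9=1.44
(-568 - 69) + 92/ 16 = -631.25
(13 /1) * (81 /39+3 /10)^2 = 95481 /1300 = 73.45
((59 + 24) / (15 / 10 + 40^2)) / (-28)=-83 / 44842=-0.00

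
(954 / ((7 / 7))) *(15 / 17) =14310 / 17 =841.76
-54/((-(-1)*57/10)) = -180/19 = -9.47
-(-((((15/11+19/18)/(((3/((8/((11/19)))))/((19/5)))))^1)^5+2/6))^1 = 158311890207727906682829386501/1163042791935190959375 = 136118714.90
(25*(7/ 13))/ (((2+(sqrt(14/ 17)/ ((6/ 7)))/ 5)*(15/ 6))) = 1071000/ 393341 - 7350*sqrt(238)/ 393341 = 2.43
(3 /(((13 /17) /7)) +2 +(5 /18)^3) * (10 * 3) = 11176405 /12636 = 884.49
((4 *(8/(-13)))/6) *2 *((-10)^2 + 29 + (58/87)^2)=-37280/351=-106.21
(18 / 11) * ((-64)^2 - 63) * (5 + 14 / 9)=475894 / 11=43263.09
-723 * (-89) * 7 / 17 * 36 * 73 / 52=295931853 / 221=1339058.16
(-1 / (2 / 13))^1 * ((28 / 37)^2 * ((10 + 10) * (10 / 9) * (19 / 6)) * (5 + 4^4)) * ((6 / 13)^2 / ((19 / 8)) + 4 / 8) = -2152530800 / 53391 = -40316.36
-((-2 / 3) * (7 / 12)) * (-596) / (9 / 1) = -2086 / 81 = -25.75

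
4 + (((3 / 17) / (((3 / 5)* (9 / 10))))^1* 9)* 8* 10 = 4068 / 17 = 239.29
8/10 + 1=9/5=1.80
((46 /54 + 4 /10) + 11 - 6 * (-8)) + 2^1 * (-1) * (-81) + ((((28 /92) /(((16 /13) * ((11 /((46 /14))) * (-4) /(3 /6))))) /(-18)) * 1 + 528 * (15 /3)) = 1088113859 /380160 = 2862.25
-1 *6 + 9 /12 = -5.25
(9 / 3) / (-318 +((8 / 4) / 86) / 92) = -11868 / 1258007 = -0.01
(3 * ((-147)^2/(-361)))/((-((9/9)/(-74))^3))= -26269456248/361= -72768576.86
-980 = -980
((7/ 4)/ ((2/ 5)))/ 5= 7/ 8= 0.88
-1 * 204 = -204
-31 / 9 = -3.44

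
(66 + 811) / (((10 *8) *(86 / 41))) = 35957 / 6880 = 5.23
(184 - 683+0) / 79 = -499 / 79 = -6.32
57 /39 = 19 /13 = 1.46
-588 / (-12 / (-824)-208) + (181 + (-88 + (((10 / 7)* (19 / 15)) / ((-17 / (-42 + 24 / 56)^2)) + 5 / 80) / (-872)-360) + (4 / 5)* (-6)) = -936801363579691 / 3485616928640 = -268.76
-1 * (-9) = 9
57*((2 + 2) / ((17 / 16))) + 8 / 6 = 215.92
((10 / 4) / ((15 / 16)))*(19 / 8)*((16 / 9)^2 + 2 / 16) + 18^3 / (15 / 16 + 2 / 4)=182328901 / 44712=4077.85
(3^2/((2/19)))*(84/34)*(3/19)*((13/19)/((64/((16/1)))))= 7371/1292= 5.71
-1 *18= -18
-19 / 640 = -0.03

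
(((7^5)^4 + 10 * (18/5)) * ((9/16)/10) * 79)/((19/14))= 397126109363215108149/1520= 261267177212641518.52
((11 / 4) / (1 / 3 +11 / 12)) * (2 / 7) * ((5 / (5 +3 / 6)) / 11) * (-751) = -3004 / 77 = -39.01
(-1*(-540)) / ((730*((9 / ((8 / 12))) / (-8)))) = -32 / 73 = -0.44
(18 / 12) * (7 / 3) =7 / 2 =3.50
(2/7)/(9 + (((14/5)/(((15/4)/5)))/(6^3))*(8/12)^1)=2430/76643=0.03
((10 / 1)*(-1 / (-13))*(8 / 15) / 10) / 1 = 8 / 195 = 0.04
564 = 564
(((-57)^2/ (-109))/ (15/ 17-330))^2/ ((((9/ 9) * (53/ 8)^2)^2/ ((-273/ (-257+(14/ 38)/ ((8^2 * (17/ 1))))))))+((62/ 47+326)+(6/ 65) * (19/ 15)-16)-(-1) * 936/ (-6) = 4218495815311029971675282386/ 27139747150850903481993925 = 155.44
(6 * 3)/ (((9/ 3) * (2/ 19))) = 57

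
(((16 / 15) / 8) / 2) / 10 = 1 / 150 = 0.01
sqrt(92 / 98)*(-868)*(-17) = 2108*sqrt(46) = 14297.15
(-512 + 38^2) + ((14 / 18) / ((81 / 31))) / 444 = 301666249 / 323676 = 932.00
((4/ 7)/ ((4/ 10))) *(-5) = -50/ 7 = -7.14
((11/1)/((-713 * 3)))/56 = -11/119784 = -0.00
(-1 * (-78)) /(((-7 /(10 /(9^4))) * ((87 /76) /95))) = -1877200 /1331883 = -1.41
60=60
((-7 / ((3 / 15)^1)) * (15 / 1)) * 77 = -40425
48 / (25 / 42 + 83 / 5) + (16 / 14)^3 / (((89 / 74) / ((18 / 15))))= 2359442208 / 551164985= 4.28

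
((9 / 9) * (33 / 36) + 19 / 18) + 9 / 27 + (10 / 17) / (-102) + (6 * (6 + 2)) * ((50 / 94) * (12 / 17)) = 9937369 / 488988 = 20.32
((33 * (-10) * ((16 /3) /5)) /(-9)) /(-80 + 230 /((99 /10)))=-968 /1405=-0.69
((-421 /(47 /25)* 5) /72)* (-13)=684125 /3384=202.16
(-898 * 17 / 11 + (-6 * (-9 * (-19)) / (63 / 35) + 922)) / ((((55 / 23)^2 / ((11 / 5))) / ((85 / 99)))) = -11385138 / 33275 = -342.15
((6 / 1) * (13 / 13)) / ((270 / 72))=8 / 5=1.60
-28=-28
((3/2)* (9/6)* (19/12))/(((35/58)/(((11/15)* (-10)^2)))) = 6061/14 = 432.93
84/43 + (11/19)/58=93041/47386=1.96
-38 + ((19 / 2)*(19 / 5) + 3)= 11 / 10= 1.10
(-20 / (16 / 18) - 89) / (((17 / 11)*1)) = -2453 / 34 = -72.15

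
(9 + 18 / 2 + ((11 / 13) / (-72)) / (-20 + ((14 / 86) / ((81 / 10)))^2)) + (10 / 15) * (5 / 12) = 4150891459219 / 227093143680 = 18.28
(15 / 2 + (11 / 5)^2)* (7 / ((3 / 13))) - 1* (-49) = 63497 / 150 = 423.31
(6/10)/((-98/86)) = -129/245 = -0.53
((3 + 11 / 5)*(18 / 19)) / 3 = 156 / 95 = 1.64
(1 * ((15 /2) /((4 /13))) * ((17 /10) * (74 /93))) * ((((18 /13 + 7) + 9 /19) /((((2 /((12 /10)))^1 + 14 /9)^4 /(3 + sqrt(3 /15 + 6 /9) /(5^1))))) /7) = 752465781 * sqrt(195) /145805978150 + 6772192029 /5832239126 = 1.23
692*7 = 4844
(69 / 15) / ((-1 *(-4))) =23 / 20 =1.15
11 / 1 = 11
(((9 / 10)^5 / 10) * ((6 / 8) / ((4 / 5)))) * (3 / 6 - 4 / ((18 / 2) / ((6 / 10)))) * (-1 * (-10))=413343 / 3200000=0.13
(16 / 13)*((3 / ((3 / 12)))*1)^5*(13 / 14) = 1990656 / 7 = 284379.43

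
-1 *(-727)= 727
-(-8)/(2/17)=68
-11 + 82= 71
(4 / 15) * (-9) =-12 / 5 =-2.40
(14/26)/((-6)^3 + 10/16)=-56/22399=-0.00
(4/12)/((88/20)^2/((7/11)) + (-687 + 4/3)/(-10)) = 350/103939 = 0.00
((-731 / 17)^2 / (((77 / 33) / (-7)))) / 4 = -5547 / 4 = -1386.75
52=52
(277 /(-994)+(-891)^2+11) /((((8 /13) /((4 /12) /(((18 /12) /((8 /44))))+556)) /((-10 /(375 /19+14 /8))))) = -3832023152143420 /11478357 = -333847705.92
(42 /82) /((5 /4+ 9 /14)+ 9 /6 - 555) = -0.00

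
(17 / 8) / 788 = 17 / 6304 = 0.00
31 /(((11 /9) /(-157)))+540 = -37863 /11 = -3442.09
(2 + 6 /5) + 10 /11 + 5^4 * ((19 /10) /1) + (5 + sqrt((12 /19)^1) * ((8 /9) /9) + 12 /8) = 16 * sqrt(57) /1539 + 65896 /55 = 1198.19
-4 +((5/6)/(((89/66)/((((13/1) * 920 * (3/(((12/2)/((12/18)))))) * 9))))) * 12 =23680444/89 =266072.40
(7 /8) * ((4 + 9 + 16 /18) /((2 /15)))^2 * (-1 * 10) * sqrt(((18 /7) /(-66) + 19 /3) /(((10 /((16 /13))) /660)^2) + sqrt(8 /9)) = -1953125 * sqrt(49686 * sqrt(2) + 3095414784) /5616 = -19349390.77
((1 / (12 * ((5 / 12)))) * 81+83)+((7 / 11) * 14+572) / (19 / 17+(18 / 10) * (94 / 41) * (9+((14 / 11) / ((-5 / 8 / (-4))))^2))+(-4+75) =2830288603553 / 16449286265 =172.06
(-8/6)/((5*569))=-4/8535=-0.00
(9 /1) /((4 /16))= 36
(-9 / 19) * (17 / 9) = -17 / 19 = -0.89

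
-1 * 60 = -60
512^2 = 262144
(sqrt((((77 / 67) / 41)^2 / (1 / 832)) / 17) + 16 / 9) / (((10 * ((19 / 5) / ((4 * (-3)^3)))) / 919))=-88224 / 19 - 30569616 * sqrt(221) / 887281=-5155.55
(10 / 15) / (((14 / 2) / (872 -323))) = 52.29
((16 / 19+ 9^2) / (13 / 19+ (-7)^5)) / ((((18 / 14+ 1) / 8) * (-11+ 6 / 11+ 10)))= 23947 / 638640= 0.04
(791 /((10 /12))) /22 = 2373 /55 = 43.15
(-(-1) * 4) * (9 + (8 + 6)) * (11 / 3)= 1012 / 3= 337.33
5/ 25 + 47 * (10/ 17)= 2367/ 85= 27.85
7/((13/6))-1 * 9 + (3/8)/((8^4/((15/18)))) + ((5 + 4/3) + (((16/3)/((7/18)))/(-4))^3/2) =-17171806907/876675072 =-19.59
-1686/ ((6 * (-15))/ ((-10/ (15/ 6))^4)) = 71936/ 15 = 4795.73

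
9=9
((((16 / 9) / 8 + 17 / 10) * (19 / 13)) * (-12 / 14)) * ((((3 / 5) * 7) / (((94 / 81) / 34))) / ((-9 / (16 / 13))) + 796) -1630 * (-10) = 60147939736 / 4170075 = 14423.71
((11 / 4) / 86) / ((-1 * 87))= -11 / 29928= -0.00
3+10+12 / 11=155 / 11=14.09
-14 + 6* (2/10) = -64/5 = -12.80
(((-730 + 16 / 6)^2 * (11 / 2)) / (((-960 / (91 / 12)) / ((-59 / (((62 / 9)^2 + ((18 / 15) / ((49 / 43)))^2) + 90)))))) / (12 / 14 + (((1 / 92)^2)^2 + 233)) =1653130500575718028865 / 39504176119536913503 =41.85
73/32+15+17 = 1097/32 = 34.28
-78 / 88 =-39 / 44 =-0.89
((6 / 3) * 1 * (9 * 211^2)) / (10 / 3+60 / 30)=1202067 / 8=150258.38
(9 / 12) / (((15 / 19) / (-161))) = -3059 / 20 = -152.95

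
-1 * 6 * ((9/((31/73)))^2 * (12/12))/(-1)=2695.00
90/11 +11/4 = 10.93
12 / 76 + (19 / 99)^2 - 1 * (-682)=127037620 / 186219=682.19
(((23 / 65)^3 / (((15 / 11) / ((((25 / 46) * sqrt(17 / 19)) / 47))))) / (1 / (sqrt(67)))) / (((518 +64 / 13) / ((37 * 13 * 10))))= 19573 * sqrt(21641) / 107615430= 0.03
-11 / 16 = -0.69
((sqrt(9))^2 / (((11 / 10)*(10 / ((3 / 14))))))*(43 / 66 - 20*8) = -94653 / 3388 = -27.94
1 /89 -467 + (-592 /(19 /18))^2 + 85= 10093706987 /32129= 314161.88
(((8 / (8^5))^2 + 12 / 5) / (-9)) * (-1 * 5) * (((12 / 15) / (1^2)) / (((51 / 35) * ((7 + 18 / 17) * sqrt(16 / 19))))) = 1409286179 * sqrt(19) / 62058921984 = 0.10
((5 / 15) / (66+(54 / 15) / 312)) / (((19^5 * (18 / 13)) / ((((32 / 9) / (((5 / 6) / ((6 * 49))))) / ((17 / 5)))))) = 10599680 / 19506254795883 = 0.00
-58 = -58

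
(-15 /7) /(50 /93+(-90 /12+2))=2790 /6461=0.43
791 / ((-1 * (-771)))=791 / 771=1.03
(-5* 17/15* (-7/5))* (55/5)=1309/15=87.27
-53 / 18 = -2.94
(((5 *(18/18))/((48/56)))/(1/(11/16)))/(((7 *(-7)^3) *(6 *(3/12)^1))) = -55/49392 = -0.00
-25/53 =-0.47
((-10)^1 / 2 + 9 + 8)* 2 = 24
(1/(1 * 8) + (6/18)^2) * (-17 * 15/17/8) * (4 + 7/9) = -3655/1728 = -2.12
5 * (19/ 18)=95/ 18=5.28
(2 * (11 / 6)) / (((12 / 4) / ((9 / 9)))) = 11 / 9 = 1.22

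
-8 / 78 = -4 / 39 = -0.10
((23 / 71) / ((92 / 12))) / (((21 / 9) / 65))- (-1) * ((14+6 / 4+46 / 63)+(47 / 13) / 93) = 62897329 / 3605238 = 17.45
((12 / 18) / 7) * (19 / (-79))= -38 / 1659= -0.02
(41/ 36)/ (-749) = -41/ 26964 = -0.00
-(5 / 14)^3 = -125 / 2744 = -0.05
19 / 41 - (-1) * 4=183 / 41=4.46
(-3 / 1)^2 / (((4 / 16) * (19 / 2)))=72 / 19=3.79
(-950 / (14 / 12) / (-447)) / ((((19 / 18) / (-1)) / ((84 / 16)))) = -1350 / 149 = -9.06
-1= -1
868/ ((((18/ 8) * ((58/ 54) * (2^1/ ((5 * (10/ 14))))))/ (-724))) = -13466400/ 29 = -464358.62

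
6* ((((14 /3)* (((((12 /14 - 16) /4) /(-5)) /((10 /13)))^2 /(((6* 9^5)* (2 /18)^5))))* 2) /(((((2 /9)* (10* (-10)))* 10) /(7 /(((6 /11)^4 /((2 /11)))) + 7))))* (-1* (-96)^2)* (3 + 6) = 72151.52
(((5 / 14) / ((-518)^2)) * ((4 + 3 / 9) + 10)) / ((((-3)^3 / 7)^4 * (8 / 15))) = 7525 / 46562734656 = 0.00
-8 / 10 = -4 / 5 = -0.80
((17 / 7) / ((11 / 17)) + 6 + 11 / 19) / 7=15116 / 10241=1.48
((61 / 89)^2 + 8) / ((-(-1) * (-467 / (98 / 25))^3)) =-63143630088 / 12605227289421875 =-0.00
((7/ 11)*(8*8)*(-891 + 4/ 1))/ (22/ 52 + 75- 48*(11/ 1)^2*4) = 10331776/ 6622781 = 1.56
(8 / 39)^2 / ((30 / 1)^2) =16 / 342225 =0.00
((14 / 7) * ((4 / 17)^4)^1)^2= 262144 / 6975757441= 0.00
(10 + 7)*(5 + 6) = 187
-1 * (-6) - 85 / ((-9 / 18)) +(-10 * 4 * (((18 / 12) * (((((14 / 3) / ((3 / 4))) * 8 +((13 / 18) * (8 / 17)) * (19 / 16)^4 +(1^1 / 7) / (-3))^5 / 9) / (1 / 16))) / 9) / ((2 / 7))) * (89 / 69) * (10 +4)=-991315908312838991352876782832617009353583381 / 4067031891493589429398546409324544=-243744316435.34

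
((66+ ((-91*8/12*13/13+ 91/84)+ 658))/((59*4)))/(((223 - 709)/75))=-199325/458784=-0.43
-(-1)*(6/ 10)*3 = 9/ 5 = 1.80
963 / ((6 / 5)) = 1605 / 2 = 802.50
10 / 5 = 2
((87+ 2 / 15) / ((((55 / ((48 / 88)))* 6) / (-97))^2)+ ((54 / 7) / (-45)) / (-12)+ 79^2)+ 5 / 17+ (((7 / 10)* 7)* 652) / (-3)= 2255648001823 / 435569750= 5178.61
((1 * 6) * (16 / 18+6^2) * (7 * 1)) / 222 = 2324 / 333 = 6.98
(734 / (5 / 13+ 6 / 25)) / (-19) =-238550 / 3857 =-61.85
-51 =-51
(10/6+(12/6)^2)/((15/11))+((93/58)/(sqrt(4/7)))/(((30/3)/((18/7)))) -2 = 2.70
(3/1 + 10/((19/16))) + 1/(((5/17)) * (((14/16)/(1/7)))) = 55749/4655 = 11.98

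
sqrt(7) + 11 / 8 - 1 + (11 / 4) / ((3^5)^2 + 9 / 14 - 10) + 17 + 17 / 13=sqrt(7) + 1606000369 / 85961720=21.33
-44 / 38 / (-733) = 22 / 13927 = 0.00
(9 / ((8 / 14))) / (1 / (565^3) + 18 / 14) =79539697125 / 6493036528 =12.25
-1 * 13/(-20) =13/20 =0.65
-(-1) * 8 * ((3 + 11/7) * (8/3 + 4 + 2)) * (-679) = -645632/3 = -215210.67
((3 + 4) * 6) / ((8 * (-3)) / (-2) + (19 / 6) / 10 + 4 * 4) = 2520 / 1699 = 1.48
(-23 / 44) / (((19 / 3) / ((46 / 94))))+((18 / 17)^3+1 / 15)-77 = -219449691589 / 2895623940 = -75.79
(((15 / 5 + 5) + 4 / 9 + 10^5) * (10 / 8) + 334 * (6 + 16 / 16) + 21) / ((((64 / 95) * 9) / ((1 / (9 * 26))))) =54450485 / 606528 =89.77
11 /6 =1.83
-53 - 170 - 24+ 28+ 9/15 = -1092/5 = -218.40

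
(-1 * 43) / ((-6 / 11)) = 473 / 6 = 78.83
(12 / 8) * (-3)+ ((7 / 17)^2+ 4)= -191 / 578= -0.33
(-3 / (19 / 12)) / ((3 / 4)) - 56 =-1112 / 19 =-58.53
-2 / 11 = -0.18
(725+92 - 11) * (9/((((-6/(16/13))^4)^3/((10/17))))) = 42606075576320/1799029744827343821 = 0.00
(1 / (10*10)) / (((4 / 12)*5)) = 3 / 500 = 0.01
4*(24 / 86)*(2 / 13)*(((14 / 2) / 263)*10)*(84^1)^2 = 47416320 / 147017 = 322.52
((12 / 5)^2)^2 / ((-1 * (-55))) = 20736 / 34375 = 0.60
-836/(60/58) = -12122/15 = -808.13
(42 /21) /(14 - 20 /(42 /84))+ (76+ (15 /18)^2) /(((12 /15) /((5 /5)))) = 179321 /1872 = 95.79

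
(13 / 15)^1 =13 / 15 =0.87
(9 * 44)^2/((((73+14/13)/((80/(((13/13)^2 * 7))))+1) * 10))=16308864/7781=2095.99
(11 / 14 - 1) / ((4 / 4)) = -3 / 14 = -0.21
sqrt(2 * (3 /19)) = sqrt(114) /19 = 0.56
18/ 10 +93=474/ 5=94.80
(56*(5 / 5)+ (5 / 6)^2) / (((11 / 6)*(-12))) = -2041 / 792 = -2.58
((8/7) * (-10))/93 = -80/651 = -0.12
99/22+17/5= 79/10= 7.90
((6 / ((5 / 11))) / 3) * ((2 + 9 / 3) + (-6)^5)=-170962 / 5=-34192.40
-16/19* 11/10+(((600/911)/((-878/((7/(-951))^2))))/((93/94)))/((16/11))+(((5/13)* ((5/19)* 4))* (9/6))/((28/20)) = -95486352198000509/193865539553668710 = -0.49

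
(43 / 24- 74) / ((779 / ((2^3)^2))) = -13864 / 2337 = -5.93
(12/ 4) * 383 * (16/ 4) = 4596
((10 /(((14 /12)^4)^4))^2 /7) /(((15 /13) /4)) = 2759002518114752306589204480 /7730993719707444524137094407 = 0.36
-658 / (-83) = 658 / 83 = 7.93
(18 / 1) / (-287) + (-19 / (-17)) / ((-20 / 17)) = -5813 / 5740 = -1.01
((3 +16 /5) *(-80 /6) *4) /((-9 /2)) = 1984 /27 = 73.48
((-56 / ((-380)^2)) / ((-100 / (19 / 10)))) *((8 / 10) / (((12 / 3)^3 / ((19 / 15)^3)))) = 0.00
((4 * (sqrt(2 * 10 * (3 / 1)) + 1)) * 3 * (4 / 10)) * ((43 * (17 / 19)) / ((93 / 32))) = 555.75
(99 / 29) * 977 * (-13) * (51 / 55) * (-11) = 64127349 / 145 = 442257.58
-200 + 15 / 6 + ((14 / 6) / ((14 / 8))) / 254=-150491 / 762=-197.49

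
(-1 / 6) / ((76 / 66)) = -11 / 76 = -0.14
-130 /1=-130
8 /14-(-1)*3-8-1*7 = -80 /7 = -11.43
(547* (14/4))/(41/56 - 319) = -107212/17823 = -6.02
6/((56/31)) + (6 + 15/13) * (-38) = -268.52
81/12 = 6.75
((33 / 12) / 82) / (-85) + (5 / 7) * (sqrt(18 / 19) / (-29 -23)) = -15 * sqrt(38) / 6916 -11 / 27880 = -0.01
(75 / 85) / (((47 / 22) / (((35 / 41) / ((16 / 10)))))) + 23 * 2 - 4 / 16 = 1505943 / 32759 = 45.97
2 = 2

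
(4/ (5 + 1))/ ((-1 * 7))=-2/ 21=-0.10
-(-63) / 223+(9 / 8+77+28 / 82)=5760015 / 73144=78.75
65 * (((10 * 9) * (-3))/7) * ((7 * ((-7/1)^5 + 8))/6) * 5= 245685375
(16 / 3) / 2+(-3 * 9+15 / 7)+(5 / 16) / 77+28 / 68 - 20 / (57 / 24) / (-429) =-337627175 / 15519504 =-21.76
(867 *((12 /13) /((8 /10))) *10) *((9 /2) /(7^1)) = 585225 /91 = 6431.04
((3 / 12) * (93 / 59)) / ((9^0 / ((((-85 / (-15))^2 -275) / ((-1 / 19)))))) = 643777 / 354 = 1818.58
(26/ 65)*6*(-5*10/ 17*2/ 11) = -240/ 187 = -1.28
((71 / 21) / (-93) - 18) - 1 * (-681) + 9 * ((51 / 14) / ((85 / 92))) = 6820358 / 9765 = 698.45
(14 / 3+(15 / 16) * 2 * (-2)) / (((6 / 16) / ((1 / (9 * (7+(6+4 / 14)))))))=0.02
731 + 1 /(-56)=40935 /56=730.98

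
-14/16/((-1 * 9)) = 7/72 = 0.10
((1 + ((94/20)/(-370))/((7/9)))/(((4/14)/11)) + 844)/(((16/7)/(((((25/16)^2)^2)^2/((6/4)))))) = 278814263916015625/30511447670784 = 9138.02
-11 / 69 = -0.16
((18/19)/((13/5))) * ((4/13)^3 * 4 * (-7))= -0.30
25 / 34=0.74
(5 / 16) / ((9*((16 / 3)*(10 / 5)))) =5 / 1536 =0.00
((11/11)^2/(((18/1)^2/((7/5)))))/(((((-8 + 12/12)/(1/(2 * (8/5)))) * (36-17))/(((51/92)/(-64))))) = 17/193314816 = 0.00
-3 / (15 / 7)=-7 / 5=-1.40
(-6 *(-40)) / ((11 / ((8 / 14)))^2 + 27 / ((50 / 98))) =96000 / 169393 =0.57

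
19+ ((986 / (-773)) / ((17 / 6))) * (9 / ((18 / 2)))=14339 / 773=18.55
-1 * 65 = -65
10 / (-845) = -2 / 169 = -0.01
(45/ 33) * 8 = 120/ 11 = 10.91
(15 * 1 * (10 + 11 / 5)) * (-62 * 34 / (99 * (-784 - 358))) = 64294 / 18843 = 3.41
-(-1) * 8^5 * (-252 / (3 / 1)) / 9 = -917504 / 3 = -305834.67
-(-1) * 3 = 3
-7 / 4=-1.75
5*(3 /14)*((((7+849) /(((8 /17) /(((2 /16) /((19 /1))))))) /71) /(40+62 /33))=900405 /208803616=0.00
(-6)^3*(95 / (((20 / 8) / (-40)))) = 328320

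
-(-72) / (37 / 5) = 360 / 37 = 9.73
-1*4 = -4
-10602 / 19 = -558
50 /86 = 25 /43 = 0.58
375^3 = 52734375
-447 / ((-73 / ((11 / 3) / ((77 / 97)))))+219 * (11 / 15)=482598 / 2555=188.88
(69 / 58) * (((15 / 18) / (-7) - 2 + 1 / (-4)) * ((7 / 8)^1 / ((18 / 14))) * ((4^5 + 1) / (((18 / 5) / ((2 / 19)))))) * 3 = -164199875 / 952128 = -172.46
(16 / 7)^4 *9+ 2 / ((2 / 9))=611433 / 2401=254.66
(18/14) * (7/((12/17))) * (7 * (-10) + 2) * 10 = -8670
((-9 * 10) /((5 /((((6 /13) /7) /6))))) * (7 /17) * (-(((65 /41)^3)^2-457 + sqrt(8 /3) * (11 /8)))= -37716817455216 /1049773037261 + 33 * sqrt(6) /442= -35.75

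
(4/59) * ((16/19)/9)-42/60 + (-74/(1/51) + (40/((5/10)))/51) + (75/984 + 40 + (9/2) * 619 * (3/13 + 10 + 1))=27550.26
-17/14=-1.21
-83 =-83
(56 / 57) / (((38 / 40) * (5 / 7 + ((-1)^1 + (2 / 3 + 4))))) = 0.24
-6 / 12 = -1 / 2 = -0.50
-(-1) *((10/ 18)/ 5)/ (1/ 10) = 10/ 9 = 1.11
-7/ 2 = -3.50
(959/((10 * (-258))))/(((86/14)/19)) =-127547/110940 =-1.15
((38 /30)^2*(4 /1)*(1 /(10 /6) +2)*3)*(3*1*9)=168948 /125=1351.58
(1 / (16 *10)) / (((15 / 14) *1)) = 7 / 1200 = 0.01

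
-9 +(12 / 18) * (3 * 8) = 7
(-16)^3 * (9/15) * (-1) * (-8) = -98304/5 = -19660.80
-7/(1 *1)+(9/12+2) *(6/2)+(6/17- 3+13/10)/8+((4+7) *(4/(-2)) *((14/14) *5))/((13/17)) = -2524077/17680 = -142.76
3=3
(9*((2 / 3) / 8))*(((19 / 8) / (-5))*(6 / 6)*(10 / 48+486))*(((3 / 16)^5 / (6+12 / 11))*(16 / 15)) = -65848167 / 10905190400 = -0.01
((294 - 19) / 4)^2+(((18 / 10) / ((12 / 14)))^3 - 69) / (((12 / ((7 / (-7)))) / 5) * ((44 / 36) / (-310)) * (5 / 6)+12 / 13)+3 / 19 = 598255687811 / 128310800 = 4662.55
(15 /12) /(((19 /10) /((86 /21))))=1075 /399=2.69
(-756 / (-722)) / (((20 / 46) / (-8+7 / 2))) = -39123 / 3610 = -10.84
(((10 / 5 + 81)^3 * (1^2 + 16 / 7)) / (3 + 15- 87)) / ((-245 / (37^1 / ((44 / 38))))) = 401966261 / 113190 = 3551.25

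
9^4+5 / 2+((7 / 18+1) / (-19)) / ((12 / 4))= 3367063 / 513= 6563.48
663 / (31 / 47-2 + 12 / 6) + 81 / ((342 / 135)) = 1037.17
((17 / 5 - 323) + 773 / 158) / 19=-248619 / 15010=-16.56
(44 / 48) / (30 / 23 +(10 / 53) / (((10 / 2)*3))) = 13409 / 19264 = 0.70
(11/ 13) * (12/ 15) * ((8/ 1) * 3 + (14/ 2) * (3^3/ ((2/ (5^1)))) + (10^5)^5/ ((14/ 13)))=2860000000000000000000152922/ 455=6285714285714285714286050.00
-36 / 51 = -12 / 17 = -0.71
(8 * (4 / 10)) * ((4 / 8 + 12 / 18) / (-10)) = -0.37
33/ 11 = 3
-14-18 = -32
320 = 320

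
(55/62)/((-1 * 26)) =-55/1612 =-0.03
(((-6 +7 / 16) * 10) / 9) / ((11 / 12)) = -445 / 66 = -6.74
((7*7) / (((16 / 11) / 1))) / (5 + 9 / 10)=2695 / 472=5.71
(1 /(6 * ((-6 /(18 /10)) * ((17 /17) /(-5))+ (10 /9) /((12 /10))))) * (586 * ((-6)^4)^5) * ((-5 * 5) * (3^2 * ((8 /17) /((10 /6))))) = -10412592990961753128960 /731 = -14244313257129621243.45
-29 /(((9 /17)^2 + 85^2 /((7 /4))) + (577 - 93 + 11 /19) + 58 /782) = -25637479 /4078573551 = -0.01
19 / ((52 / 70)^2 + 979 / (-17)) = -395675 / 1187783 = -0.33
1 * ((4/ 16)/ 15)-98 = -5879/ 60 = -97.98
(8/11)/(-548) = -2/1507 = -0.00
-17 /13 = -1.31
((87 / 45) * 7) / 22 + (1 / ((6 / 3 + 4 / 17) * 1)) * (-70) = -30.70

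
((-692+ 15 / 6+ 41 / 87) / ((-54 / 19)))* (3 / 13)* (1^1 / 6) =2277929 / 244296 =9.32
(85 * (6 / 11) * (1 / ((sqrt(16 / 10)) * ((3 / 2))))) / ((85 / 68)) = 68 * sqrt(10) / 11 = 19.55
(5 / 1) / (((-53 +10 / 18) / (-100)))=9.53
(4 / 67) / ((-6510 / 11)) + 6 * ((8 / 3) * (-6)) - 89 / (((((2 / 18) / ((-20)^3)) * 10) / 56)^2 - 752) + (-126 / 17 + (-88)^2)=3463116656747824800619724 / 453245608024469892555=7640.71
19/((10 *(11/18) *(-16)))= -171/880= -0.19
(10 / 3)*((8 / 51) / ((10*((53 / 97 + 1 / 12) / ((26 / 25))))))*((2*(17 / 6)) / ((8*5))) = 10088 / 824625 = 0.01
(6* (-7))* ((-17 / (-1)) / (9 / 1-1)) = -357 / 4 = -89.25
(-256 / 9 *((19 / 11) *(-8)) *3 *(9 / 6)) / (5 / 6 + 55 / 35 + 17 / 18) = 1225728 / 2321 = 528.10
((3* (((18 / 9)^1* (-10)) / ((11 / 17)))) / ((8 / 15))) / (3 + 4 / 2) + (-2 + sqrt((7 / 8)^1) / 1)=-35.84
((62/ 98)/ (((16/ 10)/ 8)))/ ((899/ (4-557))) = -395/ 203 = -1.95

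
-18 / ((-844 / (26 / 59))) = 117 / 12449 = 0.01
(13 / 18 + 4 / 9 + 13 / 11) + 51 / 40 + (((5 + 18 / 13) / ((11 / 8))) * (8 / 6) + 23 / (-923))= 11927389 / 1218360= 9.79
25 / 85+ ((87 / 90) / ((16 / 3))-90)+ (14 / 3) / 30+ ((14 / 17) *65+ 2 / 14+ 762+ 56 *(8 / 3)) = 30009815 / 34272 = 875.64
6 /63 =2 /21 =0.10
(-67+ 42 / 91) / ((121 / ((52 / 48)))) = -865 / 1452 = -0.60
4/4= 1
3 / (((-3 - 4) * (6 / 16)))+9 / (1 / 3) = 181 / 7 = 25.86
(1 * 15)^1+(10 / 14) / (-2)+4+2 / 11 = 2899 / 154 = 18.82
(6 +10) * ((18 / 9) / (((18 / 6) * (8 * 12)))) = 1 / 9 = 0.11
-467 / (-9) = 467 / 9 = 51.89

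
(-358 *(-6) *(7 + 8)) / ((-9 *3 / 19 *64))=-17005 / 48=-354.27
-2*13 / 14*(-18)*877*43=8824374 / 7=1260624.86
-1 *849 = -849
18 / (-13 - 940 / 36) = -81 / 176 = -0.46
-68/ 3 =-22.67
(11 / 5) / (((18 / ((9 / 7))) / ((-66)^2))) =23958 / 35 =684.51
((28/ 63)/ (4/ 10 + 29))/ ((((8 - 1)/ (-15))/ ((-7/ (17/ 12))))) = 400/ 2499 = 0.16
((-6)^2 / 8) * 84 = 378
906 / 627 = 1.44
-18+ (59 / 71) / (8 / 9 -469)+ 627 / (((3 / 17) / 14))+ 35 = 14884060826 / 299123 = 49759.00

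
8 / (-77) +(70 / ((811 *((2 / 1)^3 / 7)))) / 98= -51519 / 499576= -0.10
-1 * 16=-16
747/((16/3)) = 2241/16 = 140.06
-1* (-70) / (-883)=-0.08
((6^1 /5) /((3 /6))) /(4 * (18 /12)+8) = 6 /35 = 0.17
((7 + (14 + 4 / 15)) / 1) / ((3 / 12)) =1276 / 15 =85.07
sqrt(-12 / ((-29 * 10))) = sqrt(870) / 145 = 0.20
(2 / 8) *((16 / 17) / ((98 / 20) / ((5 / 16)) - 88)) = -25 / 7684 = -0.00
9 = 9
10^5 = 100000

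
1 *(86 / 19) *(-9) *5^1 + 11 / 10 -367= -108221 / 190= -569.58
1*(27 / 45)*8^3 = 1536 / 5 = 307.20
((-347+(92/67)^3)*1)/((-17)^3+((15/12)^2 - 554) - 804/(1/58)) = 0.01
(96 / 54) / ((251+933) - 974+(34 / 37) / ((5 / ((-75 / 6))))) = 592 / 69165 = 0.01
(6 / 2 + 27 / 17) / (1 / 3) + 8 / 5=1306 / 85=15.36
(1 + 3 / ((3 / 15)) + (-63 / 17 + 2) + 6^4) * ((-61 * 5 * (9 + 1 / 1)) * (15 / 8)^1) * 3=-1528621875 / 68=-22479733.46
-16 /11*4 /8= -8 /11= -0.73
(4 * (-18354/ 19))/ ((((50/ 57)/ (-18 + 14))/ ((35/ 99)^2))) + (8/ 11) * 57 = 2443400/ 1089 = 2243.71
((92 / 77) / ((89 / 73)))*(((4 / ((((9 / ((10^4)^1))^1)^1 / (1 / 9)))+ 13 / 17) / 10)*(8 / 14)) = 9147903896 / 330280335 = 27.70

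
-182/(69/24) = -63.30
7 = 7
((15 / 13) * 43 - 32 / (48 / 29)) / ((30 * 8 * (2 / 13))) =1181 / 1440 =0.82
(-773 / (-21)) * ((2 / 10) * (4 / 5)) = 3092 / 525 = 5.89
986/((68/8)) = 116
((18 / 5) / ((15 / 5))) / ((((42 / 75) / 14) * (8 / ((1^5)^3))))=15 / 4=3.75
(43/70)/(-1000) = -43/70000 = -0.00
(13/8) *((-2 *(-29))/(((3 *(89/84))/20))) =52780/89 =593.03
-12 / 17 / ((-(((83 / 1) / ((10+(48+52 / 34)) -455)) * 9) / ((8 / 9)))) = -96 / 289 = -0.33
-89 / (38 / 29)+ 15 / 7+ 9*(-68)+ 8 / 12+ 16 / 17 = -9172927 / 13566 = -676.17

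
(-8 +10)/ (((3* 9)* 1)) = 2/ 27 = 0.07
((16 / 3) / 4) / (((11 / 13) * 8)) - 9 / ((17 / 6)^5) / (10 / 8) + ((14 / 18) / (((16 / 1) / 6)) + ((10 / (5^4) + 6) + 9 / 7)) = 7.75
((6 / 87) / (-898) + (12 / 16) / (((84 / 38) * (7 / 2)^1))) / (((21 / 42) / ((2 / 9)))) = 27467 / 638029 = 0.04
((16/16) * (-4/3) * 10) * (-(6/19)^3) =2880/6859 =0.42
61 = 61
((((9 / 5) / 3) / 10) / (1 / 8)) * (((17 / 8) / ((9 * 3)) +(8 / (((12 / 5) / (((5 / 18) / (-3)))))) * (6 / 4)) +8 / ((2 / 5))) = 4237 / 450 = 9.42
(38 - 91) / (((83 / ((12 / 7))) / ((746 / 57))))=-158152 / 11039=-14.33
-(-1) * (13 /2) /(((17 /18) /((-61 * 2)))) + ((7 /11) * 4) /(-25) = -3925826 /4675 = -839.75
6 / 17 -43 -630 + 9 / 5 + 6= -56512 / 85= -664.85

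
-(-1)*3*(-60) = -180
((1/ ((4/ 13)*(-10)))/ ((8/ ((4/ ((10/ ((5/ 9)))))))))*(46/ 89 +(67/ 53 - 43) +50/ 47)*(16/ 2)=5786534/ 1995291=2.90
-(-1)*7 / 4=7 / 4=1.75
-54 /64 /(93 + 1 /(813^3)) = -14508930519 /1599206563904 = -0.01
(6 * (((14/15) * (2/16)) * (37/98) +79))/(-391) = -66397/54740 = -1.21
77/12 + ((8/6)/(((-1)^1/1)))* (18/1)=-17.58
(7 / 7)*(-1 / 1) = -1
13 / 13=1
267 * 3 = 801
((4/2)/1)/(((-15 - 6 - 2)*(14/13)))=-13/161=-0.08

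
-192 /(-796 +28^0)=64 /265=0.24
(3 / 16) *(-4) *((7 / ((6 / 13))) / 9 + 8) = -523 / 72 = -7.26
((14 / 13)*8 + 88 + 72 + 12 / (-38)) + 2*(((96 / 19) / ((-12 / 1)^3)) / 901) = 337091117 / 2002923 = 168.30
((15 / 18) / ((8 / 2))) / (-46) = -5 / 1104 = -0.00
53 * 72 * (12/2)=22896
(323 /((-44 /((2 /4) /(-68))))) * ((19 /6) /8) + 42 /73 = 735985 /1233408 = 0.60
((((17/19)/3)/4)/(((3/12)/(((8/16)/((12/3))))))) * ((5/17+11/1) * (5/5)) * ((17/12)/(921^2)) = 34/48349737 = 0.00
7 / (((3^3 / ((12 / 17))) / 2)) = 56 / 153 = 0.37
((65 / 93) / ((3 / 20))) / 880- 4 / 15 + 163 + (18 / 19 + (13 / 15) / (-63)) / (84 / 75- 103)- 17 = 9090255569261 / 62377609140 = 145.73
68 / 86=34 / 43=0.79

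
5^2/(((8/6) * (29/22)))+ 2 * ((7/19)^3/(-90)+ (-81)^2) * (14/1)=3288993140779/17901990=183722.21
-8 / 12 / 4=-1 / 6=-0.17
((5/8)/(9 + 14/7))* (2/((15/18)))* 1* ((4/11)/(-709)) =-6/85789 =-0.00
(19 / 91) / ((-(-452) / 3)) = 57 / 41132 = 0.00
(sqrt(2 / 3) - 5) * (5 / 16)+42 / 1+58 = 5 * sqrt(6) / 48+1575 / 16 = 98.69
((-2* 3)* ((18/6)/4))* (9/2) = -81/4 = -20.25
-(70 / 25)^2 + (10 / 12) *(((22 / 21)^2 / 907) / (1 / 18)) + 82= 247252466 / 3333225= 74.18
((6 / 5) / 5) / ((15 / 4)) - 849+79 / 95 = -848.10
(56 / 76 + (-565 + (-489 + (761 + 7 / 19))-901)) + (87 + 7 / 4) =-83915 / 76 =-1104.14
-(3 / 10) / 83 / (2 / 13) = -39 / 1660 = -0.02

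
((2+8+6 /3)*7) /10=42 /5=8.40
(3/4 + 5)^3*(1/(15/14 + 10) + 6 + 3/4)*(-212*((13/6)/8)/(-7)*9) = 106657710549/1111040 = 95998.08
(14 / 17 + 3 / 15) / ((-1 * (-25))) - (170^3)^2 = -51292334124999913 / 2125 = -24137568999999.96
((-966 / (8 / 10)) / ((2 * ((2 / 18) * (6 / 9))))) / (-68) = 119.86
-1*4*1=-4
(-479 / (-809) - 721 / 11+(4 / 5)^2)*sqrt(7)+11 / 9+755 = 6806 / 9 - 14308116*sqrt(7) / 222475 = 586.07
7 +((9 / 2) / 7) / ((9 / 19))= 117 / 14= 8.36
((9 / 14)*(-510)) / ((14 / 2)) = -2295 / 49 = -46.84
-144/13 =-11.08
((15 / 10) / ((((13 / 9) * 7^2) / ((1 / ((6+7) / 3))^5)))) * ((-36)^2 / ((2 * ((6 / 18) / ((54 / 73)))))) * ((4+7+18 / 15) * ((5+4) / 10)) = 94530599316 / 431637394825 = 0.22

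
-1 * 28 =-28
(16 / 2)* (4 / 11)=32 / 11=2.91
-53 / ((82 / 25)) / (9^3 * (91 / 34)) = -22525 / 2719899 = -0.01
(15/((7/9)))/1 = 135/7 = 19.29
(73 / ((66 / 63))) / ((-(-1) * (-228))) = -511 / 1672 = -0.31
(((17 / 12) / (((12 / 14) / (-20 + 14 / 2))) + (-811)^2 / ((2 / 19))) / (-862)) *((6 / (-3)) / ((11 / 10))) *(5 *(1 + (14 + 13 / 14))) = 228007169525 / 217224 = 1049640.78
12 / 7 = 1.71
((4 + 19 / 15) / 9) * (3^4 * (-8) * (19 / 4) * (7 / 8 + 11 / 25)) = -1184289 / 500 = -2368.58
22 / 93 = 0.24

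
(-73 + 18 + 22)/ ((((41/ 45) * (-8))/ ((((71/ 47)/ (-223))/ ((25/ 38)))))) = -400653/ 8594420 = -0.05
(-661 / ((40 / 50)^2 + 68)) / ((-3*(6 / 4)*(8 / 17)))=280925 / 61776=4.55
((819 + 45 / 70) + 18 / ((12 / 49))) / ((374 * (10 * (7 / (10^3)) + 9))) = 312600 / 1187263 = 0.26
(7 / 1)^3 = 343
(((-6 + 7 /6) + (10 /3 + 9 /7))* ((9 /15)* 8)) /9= -4 /35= -0.11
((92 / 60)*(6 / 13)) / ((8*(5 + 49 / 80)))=92 / 5837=0.02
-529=-529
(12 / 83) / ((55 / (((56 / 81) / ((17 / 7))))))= 1568 / 2095335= 0.00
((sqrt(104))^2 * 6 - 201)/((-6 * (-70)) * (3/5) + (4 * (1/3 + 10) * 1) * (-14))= -1269/980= -1.29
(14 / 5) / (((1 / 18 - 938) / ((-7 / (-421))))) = -1764 / 35538715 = -0.00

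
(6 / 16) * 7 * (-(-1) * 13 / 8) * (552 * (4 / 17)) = 18837 / 34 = 554.03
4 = 4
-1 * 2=-2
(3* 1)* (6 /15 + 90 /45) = 36 /5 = 7.20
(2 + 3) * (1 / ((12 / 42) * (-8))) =-2.19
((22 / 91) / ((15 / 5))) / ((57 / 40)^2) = 35200 / 886977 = 0.04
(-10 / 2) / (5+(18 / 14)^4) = -12005 / 18566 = -0.65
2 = 2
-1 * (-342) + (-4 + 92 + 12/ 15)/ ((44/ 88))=2598/ 5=519.60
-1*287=-287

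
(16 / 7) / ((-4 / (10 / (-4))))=10 / 7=1.43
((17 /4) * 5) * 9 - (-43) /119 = 91207 /476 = 191.61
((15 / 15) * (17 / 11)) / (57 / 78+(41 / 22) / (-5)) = 1105 / 256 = 4.32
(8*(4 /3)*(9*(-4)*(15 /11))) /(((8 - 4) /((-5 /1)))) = 7200 /11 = 654.55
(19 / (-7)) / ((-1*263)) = 19 / 1841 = 0.01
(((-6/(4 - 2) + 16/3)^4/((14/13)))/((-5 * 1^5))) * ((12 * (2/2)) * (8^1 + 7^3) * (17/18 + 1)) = -45085.44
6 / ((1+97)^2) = 3 / 4802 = 0.00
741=741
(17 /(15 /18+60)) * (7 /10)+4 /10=1087 /1825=0.60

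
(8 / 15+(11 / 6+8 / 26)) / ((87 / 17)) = 17731 / 33930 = 0.52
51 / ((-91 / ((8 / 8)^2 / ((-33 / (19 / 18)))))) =323 / 18018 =0.02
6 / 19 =0.32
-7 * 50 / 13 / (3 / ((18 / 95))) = -420 / 247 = -1.70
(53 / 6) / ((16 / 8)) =53 / 12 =4.42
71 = 71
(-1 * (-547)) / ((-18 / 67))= -36649 / 18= -2036.06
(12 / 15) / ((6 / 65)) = 26 / 3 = 8.67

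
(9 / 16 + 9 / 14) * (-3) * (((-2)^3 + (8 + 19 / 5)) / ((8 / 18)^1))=-13851 / 448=-30.92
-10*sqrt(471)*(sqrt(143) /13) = -10*sqrt(67353) /13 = -199.63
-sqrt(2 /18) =-1 /3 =-0.33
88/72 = 11/9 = 1.22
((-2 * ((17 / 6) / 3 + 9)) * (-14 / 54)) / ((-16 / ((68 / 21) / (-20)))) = 3043 / 58320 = 0.05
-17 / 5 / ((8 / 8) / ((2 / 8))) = -17 / 20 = -0.85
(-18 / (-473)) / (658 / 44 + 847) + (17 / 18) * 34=26183725 / 815409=32.11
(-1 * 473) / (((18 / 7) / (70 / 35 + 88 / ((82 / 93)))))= -6910057 / 369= -18726.44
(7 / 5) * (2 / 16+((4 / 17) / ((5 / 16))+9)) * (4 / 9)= 15673 / 2550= 6.15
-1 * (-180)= 180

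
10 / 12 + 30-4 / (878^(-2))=-18501031 / 6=-3083505.17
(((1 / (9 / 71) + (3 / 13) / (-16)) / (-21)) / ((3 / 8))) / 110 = -0.01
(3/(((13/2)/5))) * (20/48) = 25/26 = 0.96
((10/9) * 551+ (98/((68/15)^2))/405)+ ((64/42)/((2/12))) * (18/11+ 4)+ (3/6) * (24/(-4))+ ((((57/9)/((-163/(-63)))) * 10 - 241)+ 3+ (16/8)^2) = 13094187459/29017912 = 451.24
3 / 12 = 1 / 4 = 0.25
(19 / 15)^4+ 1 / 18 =266267 / 101250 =2.63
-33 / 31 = -1.06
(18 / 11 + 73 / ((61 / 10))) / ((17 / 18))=164304 / 11407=14.40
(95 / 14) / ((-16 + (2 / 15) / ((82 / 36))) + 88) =19475 / 206808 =0.09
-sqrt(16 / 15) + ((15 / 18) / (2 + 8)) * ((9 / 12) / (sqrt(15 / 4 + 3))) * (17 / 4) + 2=-4 * sqrt(15) / 15 + 17 * sqrt(3) / 288 + 2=1.07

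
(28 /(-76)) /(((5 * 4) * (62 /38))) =-7 /620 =-0.01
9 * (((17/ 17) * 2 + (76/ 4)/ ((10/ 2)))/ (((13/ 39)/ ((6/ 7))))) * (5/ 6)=783/ 7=111.86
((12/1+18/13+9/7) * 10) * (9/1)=120150/91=1320.33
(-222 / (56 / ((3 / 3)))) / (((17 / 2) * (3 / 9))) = -333 / 238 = -1.40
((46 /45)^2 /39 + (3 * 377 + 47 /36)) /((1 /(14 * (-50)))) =-2503926523 /3159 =-792632.64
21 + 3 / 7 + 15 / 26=4005 / 182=22.01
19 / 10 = 1.90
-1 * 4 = -4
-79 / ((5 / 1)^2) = -3.16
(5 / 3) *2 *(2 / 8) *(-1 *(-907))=755.83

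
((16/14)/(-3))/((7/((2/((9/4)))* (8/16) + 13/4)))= -38/189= -0.20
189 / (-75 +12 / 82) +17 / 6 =631 / 2046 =0.31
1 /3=0.33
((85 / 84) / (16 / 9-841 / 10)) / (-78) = 425 / 2696876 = 0.00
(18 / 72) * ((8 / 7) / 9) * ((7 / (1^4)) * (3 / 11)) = 2 / 33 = 0.06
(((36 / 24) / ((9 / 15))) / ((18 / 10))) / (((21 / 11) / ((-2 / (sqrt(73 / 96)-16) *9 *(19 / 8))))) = 5225 *sqrt(438) / 1029126 + 334400 / 171521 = 2.06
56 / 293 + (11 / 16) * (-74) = -118803 / 2344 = -50.68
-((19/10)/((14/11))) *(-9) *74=69597/70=994.24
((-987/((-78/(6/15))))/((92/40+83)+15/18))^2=974169/282105616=0.00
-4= -4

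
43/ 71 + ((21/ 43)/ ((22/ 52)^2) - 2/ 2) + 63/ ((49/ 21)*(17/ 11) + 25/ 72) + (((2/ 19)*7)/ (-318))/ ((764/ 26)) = 24386548521586307/ 1334778892768266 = 18.27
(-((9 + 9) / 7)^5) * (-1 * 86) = 162502848 / 16807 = 9668.76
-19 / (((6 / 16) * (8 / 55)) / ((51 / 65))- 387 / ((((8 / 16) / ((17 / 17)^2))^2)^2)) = 3553 / 1157891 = 0.00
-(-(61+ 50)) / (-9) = -37 / 3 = -12.33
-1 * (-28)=28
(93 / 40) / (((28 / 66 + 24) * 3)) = 33 / 1040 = 0.03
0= 0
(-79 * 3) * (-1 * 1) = 237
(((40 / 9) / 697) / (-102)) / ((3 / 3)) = -20 / 319923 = -0.00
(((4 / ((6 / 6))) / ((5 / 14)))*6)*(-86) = -28896 / 5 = -5779.20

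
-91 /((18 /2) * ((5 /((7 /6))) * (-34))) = 637 /9180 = 0.07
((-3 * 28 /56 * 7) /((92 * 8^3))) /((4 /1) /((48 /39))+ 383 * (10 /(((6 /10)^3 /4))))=-567 /180416586752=-0.00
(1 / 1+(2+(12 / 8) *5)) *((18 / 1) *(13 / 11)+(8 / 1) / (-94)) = 115017 / 517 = 222.47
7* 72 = 504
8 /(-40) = -0.20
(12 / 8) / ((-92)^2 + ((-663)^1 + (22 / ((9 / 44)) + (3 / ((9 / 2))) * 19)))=27 / 142582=0.00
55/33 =5/3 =1.67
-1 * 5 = -5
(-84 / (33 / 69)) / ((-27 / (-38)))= -24472 / 99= -247.19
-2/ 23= -0.09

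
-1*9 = -9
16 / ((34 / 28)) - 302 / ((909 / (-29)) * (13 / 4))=3242552 / 200889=16.14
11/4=2.75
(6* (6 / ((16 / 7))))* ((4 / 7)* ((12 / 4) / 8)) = 27 / 8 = 3.38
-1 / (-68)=1 / 68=0.01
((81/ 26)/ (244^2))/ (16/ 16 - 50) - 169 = -12818458097/ 75848864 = -169.00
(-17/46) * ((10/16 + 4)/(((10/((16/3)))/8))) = -2516/345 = -7.29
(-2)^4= 16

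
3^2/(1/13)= 117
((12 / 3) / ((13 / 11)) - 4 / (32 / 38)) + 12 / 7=127 / 364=0.35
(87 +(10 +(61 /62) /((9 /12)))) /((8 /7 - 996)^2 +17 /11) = 4928077 /49612811277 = 0.00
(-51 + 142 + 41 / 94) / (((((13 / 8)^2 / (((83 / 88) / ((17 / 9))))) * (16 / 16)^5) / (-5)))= -128409300 / 1485341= -86.45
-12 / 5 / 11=-12 / 55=-0.22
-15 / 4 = -3.75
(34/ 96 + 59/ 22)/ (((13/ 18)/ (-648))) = -389529/ 143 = -2723.98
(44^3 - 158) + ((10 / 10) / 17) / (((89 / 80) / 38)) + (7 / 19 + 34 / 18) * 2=21999869674 / 258723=85032.52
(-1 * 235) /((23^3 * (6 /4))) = -470 /36501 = -0.01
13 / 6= 2.17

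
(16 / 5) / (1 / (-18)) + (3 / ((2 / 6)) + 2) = -233 / 5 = -46.60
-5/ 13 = -0.38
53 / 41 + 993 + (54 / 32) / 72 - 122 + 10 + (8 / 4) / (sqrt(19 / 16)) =8 * sqrt(19) / 19 + 4630395 / 5248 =884.15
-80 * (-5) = 400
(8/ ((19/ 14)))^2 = 12544/ 361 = 34.75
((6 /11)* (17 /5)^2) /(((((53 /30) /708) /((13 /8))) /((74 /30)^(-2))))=538641090 /798127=674.88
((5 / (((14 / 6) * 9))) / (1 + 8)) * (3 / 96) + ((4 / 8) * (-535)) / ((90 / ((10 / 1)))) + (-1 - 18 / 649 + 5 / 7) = -117891331 / 3925152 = -30.03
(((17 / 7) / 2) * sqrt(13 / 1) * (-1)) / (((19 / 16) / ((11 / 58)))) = -748 * sqrt(13) / 3857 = -0.70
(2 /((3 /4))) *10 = 80 /3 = 26.67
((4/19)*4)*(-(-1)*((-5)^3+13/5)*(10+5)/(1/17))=-499392/19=-26283.79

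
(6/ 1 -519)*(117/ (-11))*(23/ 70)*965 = 266433219/ 154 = 1730085.84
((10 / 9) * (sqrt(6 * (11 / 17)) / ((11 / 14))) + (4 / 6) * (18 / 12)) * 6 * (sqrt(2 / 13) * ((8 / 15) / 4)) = 4 * sqrt(26) / 65 + 224 * sqrt(7293) / 21879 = 1.19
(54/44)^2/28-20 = -270311/13552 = -19.95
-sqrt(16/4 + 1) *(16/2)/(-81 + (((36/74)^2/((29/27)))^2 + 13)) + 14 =3152338802 *sqrt(5)/26775747941 + 14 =14.26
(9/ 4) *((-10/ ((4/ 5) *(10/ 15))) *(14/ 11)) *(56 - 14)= -99225/ 44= -2255.11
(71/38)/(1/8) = 284/19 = 14.95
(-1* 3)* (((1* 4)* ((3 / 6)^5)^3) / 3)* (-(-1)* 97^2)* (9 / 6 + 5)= -122317 / 16384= -7.47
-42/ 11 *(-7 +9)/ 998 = -42/ 5489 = -0.01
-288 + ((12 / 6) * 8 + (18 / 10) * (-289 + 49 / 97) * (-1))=119936 / 485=247.29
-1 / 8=-0.12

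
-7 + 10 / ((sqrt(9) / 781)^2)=6099547 / 9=677727.44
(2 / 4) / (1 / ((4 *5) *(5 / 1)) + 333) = 50 / 33301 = 0.00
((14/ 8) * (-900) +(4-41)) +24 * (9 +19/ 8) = -1339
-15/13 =-1.15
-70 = -70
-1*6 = -6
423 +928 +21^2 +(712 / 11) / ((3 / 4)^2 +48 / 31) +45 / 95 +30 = 405509047 / 218823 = 1853.14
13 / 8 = 1.62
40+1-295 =-254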